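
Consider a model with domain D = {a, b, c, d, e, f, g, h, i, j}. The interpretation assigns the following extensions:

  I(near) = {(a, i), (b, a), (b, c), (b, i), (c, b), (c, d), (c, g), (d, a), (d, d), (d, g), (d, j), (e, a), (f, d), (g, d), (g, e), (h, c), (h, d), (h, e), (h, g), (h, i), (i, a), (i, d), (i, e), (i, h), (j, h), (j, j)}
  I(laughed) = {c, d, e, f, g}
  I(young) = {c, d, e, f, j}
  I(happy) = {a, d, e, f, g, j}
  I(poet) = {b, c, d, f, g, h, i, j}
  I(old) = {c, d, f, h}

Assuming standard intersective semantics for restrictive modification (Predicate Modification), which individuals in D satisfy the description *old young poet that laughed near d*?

{c, d, f}

⟦that laughed⟧ = ⟦laughed⟧ = {c, d, e, f, g}
⟦near d⟧ = {x : ⟨x, d⟩ ∈ ⟦near⟧} = {c, d, f, g, h, i}
⟦poet⟧ = {b, c, d, f, g, h, i, j}
… ∩ ⟦that laughed⟧ = {b, c, d, f, g, h, i, j} ∩ {c, d, e, f, g} = {c, d, f, g}
… ∩ ⟦near d⟧ = {c, d, f, g} ∩ {c, d, f, g, h, i} = {c, d, f, g}
… ∩ ⟦old⟧ = {c, d, f, g} ∩ {c, d, f, h} = {c, d, f}
… ∩ ⟦young⟧ = {c, d, f} ∩ {c, d, e, f, j} = {c, d, f}
So ⟦old young poet that laughed near d⟧ = {c, d, f}.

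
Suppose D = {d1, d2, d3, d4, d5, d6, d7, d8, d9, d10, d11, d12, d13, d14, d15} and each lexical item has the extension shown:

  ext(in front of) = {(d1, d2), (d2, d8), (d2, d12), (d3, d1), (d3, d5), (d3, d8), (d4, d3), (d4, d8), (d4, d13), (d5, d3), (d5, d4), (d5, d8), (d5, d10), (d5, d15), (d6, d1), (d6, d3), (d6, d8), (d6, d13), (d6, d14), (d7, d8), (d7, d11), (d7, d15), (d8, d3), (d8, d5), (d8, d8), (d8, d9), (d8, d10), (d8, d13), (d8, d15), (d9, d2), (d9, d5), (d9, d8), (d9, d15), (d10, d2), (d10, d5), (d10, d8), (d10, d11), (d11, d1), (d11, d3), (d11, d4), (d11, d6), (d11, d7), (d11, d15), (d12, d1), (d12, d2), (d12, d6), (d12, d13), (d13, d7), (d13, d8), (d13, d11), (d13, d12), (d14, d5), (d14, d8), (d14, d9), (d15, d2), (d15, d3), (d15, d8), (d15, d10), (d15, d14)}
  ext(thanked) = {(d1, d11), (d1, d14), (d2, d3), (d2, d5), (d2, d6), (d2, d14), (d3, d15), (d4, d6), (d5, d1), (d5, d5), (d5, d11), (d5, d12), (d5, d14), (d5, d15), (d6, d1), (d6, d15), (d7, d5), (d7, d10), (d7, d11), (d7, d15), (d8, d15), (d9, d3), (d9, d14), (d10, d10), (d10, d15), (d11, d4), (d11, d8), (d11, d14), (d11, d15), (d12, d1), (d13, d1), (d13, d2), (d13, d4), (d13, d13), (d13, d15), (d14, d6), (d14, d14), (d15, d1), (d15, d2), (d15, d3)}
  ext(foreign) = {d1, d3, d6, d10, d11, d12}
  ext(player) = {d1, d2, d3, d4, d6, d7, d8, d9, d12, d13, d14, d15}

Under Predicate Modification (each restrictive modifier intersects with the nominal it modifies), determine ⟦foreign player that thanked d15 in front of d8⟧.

⟦that thanked d15⟧ = {x : ⟨x, d15⟩ ∈ ⟦thanked⟧} = {d3, d5, d6, d7, d8, d10, d11, d13}
⟦in front of d8⟧ = {x : ⟨x, d8⟩ ∈ ⟦in front of⟧} = {d2, d3, d4, d5, d6, d7, d8, d9, d10, d13, d14, d15}
⟦player⟧ = {d1, d2, d3, d4, d6, d7, d8, d9, d12, d13, d14, d15}
… ∩ ⟦that thanked d15⟧ = {d1, d2, d3, d4, d6, d7, d8, d9, d12, d13, d14, d15} ∩ {d3, d5, d6, d7, d8, d10, d11, d13} = {d3, d6, d7, d8, d13}
… ∩ ⟦in front of d8⟧ = {d3, d6, d7, d8, d13} ∩ {d2, d3, d4, d5, d6, d7, d8, d9, d10, d13, d14, d15} = {d3, d6, d7, d8, d13}
… ∩ ⟦foreign⟧ = {d3, d6, d7, d8, d13} ∩ {d1, d3, d6, d10, d11, d12} = {d3, d6}
So ⟦foreign player that thanked d15 in front of d8⟧ = {d3, d6}.

{d3, d6}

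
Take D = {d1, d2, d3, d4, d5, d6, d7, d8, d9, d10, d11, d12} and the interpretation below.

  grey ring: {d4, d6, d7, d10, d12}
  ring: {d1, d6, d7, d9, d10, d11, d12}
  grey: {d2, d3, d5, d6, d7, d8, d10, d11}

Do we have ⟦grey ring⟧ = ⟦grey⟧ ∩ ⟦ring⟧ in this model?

no

⟦grey⟧ ∩ ⟦ring⟧ = {d2, d3, d5, d6, d7, d8, d10, d11} ∩ {d1, d6, d7, d9, d10, d11, d12} = {d6, d7, d10, d11}
Observed ⟦grey ring⟧ = {d4, d6, d7, d10, d12}.
These differ, so the modifier is not intersective in this model.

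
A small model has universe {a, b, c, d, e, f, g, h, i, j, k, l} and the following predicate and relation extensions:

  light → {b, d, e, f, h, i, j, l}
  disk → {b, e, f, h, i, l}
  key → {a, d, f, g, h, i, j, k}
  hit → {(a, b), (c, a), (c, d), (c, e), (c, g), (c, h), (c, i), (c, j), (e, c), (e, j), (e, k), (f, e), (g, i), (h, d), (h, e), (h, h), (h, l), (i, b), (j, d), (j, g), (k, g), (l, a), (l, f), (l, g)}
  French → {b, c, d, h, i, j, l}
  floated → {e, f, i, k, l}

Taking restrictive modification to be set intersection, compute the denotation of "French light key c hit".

⟦c hit⟧ = {x : ⟨c, x⟩ ∈ ⟦hit⟧} = {a, d, e, g, h, i, j}
⟦key⟧ = {a, d, f, g, h, i, j, k}
… ∩ ⟦c hit⟧ = {a, d, f, g, h, i, j, k} ∩ {a, d, e, g, h, i, j} = {a, d, g, h, i, j}
… ∩ ⟦French⟧ = {a, d, g, h, i, j} ∩ {b, c, d, h, i, j, l} = {d, h, i, j}
… ∩ ⟦light⟧ = {d, h, i, j} ∩ {b, d, e, f, h, i, j, l} = {d, h, i, j}
So ⟦French light key c hit⟧ = {d, h, i, j}.

{d, h, i, j}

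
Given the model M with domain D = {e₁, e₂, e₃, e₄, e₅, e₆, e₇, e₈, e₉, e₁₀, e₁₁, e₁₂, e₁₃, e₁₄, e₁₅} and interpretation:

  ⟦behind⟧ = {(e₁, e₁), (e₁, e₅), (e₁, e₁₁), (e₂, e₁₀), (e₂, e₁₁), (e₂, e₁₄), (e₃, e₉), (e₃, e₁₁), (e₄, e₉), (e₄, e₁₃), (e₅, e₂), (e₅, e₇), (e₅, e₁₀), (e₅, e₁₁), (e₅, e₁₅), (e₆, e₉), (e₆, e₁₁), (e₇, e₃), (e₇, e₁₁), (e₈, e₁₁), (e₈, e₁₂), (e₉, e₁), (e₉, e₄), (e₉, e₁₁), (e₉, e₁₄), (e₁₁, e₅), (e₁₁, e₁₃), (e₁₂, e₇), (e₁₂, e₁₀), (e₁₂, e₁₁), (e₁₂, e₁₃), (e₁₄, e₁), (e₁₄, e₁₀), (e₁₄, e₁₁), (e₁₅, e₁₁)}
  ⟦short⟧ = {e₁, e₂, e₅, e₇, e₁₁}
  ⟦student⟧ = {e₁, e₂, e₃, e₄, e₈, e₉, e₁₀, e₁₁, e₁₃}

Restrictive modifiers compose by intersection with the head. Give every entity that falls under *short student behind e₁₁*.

{e₁, e₂}

⟦behind e₁₁⟧ = {x : ⟨x, e₁₁⟩ ∈ ⟦behind⟧} = {e₁, e₂, e₃, e₅, e₆, e₇, e₈, e₉, e₁₂, e₁₄, e₁₅}
⟦student⟧ = {e₁, e₂, e₃, e₄, e₈, e₉, e₁₀, e₁₁, e₁₃}
… ∩ ⟦behind e₁₁⟧ = {e₁, e₂, e₃, e₄, e₈, e₉, e₁₀, e₁₁, e₁₃} ∩ {e₁, e₂, e₃, e₅, e₆, e₇, e₈, e₉, e₁₂, e₁₄, e₁₅} = {e₁, e₂, e₃, e₈, e₉}
… ∩ ⟦short⟧ = {e₁, e₂, e₃, e₈, e₉} ∩ {e₁, e₂, e₅, e₇, e₁₁} = {e₁, e₂}
So ⟦short student behind e₁₁⟧ = {e₁, e₂}.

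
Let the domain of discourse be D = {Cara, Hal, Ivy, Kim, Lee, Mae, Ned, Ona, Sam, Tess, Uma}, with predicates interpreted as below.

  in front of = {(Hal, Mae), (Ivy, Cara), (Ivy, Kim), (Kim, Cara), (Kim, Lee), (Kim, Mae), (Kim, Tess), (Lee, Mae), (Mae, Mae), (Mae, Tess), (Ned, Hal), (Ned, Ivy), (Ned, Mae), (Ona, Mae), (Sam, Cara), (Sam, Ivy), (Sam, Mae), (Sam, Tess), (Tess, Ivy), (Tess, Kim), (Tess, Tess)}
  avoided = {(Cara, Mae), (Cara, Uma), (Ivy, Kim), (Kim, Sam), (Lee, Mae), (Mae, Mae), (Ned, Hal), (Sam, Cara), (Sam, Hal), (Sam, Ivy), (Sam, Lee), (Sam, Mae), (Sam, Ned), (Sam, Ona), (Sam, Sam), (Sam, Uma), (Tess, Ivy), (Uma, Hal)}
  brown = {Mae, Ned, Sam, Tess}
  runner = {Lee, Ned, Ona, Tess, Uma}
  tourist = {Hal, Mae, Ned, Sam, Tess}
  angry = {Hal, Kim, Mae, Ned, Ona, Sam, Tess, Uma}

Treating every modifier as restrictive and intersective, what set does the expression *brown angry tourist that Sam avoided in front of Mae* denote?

{Mae, Ned, Sam}

⟦that Sam avoided⟧ = {x : ⟨Sam, x⟩ ∈ ⟦avoided⟧} = {Cara, Hal, Ivy, Lee, Mae, Ned, Ona, Sam, Uma}
⟦in front of Mae⟧ = {x : ⟨x, Mae⟩ ∈ ⟦in front of⟧} = {Hal, Kim, Lee, Mae, Ned, Ona, Sam}
⟦tourist⟧ = {Hal, Mae, Ned, Sam, Tess}
… ∩ ⟦that Sam avoided⟧ = {Hal, Mae, Ned, Sam, Tess} ∩ {Cara, Hal, Ivy, Lee, Mae, Ned, Ona, Sam, Uma} = {Hal, Mae, Ned, Sam}
… ∩ ⟦in front of Mae⟧ = {Hal, Mae, Ned, Sam} ∩ {Hal, Kim, Lee, Mae, Ned, Ona, Sam} = {Hal, Mae, Ned, Sam}
… ∩ ⟦brown⟧ = {Hal, Mae, Ned, Sam} ∩ {Mae, Ned, Sam, Tess} = {Mae, Ned, Sam}
… ∩ ⟦angry⟧ = {Mae, Ned, Sam} ∩ {Hal, Kim, Mae, Ned, Ona, Sam, Tess, Uma} = {Mae, Ned, Sam}
So ⟦brown angry tourist that Sam avoided in front of Mae⟧ = {Mae, Ned, Sam}.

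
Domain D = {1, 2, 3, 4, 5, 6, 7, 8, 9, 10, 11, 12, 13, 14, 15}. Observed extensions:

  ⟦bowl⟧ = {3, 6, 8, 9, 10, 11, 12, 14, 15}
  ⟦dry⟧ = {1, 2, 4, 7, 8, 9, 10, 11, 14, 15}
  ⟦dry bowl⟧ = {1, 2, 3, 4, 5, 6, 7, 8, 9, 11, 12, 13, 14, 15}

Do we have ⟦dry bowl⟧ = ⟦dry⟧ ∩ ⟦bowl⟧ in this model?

⟦dry⟧ ∩ ⟦bowl⟧ = {1, 2, 4, 7, 8, 9, 10, 11, 14, 15} ∩ {3, 6, 8, 9, 10, 11, 12, 14, 15} = {8, 9, 10, 11, 14, 15}
Observed ⟦dry bowl⟧ = {1, 2, 3, 4, 5, 6, 7, 8, 9, 11, 12, 13, 14, 15}.
These differ, so the modifier is not intersective in this model.

no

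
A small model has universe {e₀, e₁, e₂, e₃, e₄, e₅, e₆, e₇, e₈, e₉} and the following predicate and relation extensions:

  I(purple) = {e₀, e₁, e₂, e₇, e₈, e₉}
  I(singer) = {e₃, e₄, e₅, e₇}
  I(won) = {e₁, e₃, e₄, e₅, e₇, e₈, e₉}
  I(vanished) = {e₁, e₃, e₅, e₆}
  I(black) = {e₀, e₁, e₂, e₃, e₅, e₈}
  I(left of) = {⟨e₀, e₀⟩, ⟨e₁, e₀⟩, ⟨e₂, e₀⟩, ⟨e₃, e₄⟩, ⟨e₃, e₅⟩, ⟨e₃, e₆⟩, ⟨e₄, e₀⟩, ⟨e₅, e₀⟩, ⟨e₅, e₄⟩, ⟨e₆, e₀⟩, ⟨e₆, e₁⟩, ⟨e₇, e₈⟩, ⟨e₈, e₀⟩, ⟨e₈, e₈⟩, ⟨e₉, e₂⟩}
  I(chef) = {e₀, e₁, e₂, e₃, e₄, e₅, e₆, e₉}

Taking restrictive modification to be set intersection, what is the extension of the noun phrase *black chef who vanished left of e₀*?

⟦who vanished⟧ = ⟦vanished⟧ = {e₁, e₃, e₅, e₆}
⟦left of e₀⟧ = {x : ⟨x, e₀⟩ ∈ ⟦left of⟧} = {e₀, e₁, e₂, e₄, e₅, e₆, e₈}
⟦chef⟧ = {e₀, e₁, e₂, e₃, e₄, e₅, e₆, e₉}
… ∩ ⟦who vanished⟧ = {e₀, e₁, e₂, e₃, e₄, e₅, e₆, e₉} ∩ {e₁, e₃, e₅, e₆} = {e₁, e₃, e₅, e₆}
… ∩ ⟦left of e₀⟧ = {e₁, e₃, e₅, e₆} ∩ {e₀, e₁, e₂, e₄, e₅, e₆, e₈} = {e₁, e₅, e₆}
… ∩ ⟦black⟧ = {e₁, e₅, e₆} ∩ {e₀, e₁, e₂, e₃, e₅, e₈} = {e₁, e₅}
So ⟦black chef who vanished left of e₀⟧ = {e₁, e₅}.

{e₁, e₅}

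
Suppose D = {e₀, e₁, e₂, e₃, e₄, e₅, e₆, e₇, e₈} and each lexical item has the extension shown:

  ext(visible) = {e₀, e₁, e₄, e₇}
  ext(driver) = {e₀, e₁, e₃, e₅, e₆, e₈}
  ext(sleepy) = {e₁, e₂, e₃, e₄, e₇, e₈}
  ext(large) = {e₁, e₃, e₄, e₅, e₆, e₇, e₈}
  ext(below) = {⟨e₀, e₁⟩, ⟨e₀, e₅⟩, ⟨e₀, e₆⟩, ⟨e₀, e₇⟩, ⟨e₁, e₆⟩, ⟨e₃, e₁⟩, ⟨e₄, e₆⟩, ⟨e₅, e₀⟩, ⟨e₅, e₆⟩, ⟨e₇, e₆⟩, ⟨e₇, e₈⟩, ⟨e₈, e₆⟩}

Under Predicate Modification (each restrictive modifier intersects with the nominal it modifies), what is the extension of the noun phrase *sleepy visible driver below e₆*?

⟦below e₆⟧ = {x : ⟨x, e₆⟩ ∈ ⟦below⟧} = {e₀, e₁, e₄, e₅, e₇, e₈}
⟦driver⟧ = {e₀, e₁, e₃, e₅, e₆, e₈}
… ∩ ⟦below e₆⟧ = {e₀, e₁, e₃, e₅, e₆, e₈} ∩ {e₀, e₁, e₄, e₅, e₇, e₈} = {e₀, e₁, e₅, e₈}
… ∩ ⟦sleepy⟧ = {e₀, e₁, e₅, e₈} ∩ {e₁, e₂, e₃, e₄, e₇, e₈} = {e₁, e₈}
… ∩ ⟦visible⟧ = {e₁, e₈} ∩ {e₀, e₁, e₄, e₇} = {e₁}
So ⟦sleepy visible driver below e₆⟧ = {e₁}.

{e₁}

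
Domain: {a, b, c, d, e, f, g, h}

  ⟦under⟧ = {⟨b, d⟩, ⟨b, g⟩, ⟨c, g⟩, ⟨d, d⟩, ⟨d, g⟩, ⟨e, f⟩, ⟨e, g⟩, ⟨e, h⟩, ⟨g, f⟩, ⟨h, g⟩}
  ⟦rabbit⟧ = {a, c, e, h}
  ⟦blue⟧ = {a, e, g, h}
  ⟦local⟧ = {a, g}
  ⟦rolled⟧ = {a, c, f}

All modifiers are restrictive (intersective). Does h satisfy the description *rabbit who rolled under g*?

no

⟦who rolled⟧ = ⟦rolled⟧ = {a, c, f}
⟦under g⟧ = {x : ⟨x, g⟩ ∈ ⟦under⟧} = {b, c, d, e, h}
⟦rabbit⟧ = {a, c, e, h}
… ∩ ⟦who rolled⟧ = {a, c, e, h} ∩ {a, c, f} = {a, c}
… ∩ ⟦under g⟧ = {a, c} ∩ {b, c, d, e, h} = {c}
⟦rabbit who rolled under g⟧ = {c}; h ∉ this set.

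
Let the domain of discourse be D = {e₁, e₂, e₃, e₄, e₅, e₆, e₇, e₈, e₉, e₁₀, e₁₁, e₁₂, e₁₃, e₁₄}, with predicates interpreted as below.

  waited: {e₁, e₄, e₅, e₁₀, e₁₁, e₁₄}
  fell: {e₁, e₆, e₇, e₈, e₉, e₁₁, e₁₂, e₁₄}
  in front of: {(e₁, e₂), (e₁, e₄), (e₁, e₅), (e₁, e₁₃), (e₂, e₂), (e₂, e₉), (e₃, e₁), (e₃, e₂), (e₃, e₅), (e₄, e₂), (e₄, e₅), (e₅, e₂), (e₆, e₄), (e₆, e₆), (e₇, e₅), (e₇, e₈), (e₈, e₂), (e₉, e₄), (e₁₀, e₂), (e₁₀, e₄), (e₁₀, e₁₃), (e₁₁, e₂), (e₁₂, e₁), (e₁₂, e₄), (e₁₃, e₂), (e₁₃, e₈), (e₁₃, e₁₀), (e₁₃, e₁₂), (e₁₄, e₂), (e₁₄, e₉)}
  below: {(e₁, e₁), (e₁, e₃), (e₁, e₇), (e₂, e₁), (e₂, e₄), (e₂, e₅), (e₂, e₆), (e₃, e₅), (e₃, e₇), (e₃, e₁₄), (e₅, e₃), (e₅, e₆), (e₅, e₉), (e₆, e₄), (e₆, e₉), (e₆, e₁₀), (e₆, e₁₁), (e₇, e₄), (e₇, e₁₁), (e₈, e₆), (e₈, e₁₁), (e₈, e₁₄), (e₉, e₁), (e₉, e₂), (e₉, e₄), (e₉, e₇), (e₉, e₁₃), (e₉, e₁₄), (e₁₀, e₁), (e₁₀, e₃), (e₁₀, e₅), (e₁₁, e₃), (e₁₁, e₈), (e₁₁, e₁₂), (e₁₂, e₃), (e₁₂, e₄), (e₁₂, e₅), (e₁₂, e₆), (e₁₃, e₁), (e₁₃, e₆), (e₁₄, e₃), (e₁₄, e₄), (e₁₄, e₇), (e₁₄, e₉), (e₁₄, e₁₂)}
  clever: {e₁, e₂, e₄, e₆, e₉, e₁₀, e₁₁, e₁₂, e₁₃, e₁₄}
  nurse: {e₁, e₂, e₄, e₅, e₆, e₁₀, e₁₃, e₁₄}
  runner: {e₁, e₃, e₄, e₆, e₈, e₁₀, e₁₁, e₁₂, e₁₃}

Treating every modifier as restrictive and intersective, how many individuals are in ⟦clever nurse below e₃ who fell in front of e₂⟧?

2

⟦below e₃⟧ = {x : ⟨x, e₃⟩ ∈ ⟦below⟧} = {e₁, e₅, e₁₀, e₁₁, e₁₂, e₁₄}
⟦who fell⟧ = ⟦fell⟧ = {e₁, e₆, e₇, e₈, e₉, e₁₁, e₁₂, e₁₄}
⟦in front of e₂⟧ = {x : ⟨x, e₂⟩ ∈ ⟦in front of⟧} = {e₁, e₂, e₃, e₄, e₅, e₈, e₁₀, e₁₁, e₁₃, e₁₄}
⟦nurse⟧ = {e₁, e₂, e₄, e₅, e₆, e₁₀, e₁₃, e₁₄}
… ∩ ⟦below e₃⟧ = {e₁, e₂, e₄, e₅, e₆, e₁₀, e₁₃, e₁₄} ∩ {e₁, e₅, e₁₀, e₁₁, e₁₂, e₁₄} = {e₁, e₅, e₁₀, e₁₄}
… ∩ ⟦who fell⟧ = {e₁, e₅, e₁₀, e₁₄} ∩ {e₁, e₆, e₇, e₈, e₉, e₁₁, e₁₂, e₁₄} = {e₁, e₁₄}
… ∩ ⟦in front of e₂⟧ = {e₁, e₁₄} ∩ {e₁, e₂, e₃, e₄, e₅, e₈, e₁₀, e₁₁, e₁₃, e₁₄} = {e₁, e₁₄}
… ∩ ⟦clever⟧ = {e₁, e₁₄} ∩ {e₁, e₂, e₄, e₆, e₉, e₁₀, e₁₁, e₁₂, e₁₃, e₁₄} = {e₁, e₁₄}
⟦clever nurse below e₃ who fell in front of e₂⟧ = {e₁, e₁₄}, so the cardinality is 2.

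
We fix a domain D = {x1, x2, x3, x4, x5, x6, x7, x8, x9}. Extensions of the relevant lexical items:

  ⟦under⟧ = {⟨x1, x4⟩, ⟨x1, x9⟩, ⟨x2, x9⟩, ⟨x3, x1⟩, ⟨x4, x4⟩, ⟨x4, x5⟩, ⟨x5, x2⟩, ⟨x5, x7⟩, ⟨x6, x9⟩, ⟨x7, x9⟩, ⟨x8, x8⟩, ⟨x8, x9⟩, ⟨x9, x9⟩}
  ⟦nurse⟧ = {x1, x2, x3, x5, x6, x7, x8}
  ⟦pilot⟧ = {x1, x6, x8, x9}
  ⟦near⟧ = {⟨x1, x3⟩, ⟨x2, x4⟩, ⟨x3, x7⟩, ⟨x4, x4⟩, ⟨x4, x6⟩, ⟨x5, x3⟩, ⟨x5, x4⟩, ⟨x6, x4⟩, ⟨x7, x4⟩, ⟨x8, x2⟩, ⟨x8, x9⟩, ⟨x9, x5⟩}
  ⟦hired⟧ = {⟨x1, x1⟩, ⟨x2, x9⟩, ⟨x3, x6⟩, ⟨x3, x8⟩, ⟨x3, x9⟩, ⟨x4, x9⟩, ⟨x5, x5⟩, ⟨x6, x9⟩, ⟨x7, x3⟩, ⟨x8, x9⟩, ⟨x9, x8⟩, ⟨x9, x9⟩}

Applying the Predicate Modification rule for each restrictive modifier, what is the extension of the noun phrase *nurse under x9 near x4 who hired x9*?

⟦under x9⟧ = {x : ⟨x, x9⟩ ∈ ⟦under⟧} = {x1, x2, x6, x7, x8, x9}
⟦near x4⟧ = {x : ⟨x, x4⟩ ∈ ⟦near⟧} = {x2, x4, x5, x6, x7}
⟦who hired x9⟧ = {x : ⟨x, x9⟩ ∈ ⟦hired⟧} = {x2, x3, x4, x6, x8, x9}
⟦nurse⟧ = {x1, x2, x3, x5, x6, x7, x8}
… ∩ ⟦under x9⟧ = {x1, x2, x3, x5, x6, x7, x8} ∩ {x1, x2, x6, x7, x8, x9} = {x1, x2, x6, x7, x8}
… ∩ ⟦near x4⟧ = {x1, x2, x6, x7, x8} ∩ {x2, x4, x5, x6, x7} = {x2, x6, x7}
… ∩ ⟦who hired x9⟧ = {x2, x6, x7} ∩ {x2, x3, x4, x6, x8, x9} = {x2, x6}
So ⟦nurse under x9 near x4 who hired x9⟧ = {x2, x6}.

{x2, x6}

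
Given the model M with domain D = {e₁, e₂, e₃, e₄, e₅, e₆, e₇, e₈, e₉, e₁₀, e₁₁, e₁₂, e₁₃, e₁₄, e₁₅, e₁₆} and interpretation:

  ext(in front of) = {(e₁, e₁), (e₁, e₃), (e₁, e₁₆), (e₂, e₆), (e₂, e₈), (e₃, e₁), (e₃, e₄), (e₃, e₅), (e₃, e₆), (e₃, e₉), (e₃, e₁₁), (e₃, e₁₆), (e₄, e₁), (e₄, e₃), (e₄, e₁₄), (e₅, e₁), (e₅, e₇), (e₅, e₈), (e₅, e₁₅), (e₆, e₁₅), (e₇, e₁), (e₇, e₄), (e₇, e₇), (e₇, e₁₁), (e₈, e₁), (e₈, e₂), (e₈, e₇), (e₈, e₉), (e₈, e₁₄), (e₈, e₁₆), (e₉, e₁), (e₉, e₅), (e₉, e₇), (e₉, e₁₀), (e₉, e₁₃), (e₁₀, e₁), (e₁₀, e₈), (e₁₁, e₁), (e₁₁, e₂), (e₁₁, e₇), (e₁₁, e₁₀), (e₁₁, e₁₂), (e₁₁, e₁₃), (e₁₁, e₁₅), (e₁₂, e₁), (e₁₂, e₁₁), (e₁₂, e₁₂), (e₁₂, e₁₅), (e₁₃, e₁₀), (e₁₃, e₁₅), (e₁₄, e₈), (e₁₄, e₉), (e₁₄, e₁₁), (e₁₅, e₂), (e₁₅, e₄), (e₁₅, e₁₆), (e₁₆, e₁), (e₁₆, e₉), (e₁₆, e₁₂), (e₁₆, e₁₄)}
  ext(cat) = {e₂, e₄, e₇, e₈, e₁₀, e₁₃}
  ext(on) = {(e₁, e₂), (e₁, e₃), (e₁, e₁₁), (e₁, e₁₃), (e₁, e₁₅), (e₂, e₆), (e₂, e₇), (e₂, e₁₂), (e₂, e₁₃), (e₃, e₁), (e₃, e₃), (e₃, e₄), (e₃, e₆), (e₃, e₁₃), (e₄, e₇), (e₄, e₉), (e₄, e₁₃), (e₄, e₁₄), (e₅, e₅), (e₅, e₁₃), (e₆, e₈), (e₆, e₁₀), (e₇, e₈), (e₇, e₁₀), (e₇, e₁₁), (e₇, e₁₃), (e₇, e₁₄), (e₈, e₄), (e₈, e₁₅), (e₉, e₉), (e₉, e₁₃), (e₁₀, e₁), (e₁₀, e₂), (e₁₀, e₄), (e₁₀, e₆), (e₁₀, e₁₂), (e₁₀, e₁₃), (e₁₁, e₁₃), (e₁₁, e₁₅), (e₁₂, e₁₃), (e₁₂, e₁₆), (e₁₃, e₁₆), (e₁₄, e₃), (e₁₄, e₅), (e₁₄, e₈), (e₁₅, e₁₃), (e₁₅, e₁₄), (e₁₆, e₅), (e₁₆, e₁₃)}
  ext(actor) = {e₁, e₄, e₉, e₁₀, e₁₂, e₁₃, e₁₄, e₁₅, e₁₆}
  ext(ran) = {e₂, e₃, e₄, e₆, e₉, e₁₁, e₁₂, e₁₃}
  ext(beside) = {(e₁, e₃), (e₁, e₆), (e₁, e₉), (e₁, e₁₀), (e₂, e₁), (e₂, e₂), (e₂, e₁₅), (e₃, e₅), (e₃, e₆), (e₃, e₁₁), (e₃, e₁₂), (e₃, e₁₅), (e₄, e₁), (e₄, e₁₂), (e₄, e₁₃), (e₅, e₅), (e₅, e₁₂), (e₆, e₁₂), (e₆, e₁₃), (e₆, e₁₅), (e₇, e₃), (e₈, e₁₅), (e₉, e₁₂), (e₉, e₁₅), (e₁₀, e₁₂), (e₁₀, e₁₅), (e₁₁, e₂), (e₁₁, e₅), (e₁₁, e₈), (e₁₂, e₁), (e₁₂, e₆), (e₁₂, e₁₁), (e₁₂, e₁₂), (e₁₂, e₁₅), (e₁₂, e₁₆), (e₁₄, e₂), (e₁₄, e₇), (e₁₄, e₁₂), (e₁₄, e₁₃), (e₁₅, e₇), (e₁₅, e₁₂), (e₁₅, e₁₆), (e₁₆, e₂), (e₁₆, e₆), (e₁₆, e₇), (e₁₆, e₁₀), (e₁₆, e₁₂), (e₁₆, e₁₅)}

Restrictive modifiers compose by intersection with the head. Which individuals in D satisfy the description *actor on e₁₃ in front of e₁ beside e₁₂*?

{e₄, e₉, e₁₀, e₁₂, e₁₆}

⟦on e₁₃⟧ = {x : ⟨x, e₁₃⟩ ∈ ⟦on⟧} = {e₁, e₂, e₃, e₄, e₅, e₇, e₉, e₁₀, e₁₁, e₁₂, e₁₅, e₁₆}
⟦in front of e₁⟧ = {x : ⟨x, e₁⟩ ∈ ⟦in front of⟧} = {e₁, e₃, e₄, e₅, e₇, e₈, e₉, e₁₀, e₁₁, e₁₂, e₁₆}
⟦beside e₁₂⟧ = {x : ⟨x, e₁₂⟩ ∈ ⟦beside⟧} = {e₃, e₄, e₅, e₆, e₉, e₁₀, e₁₂, e₁₄, e₁₅, e₁₆}
⟦actor⟧ = {e₁, e₄, e₉, e₁₀, e₁₂, e₁₃, e₁₄, e₁₅, e₁₆}
… ∩ ⟦on e₁₃⟧ = {e₁, e₄, e₉, e₁₀, e₁₂, e₁₃, e₁₄, e₁₅, e₁₆} ∩ {e₁, e₂, e₃, e₄, e₅, e₇, e₉, e₁₀, e₁₁, e₁₂, e₁₅, e₁₆} = {e₁, e₄, e₉, e₁₀, e₁₂, e₁₅, e₁₆}
… ∩ ⟦in front of e₁⟧ = {e₁, e₄, e₉, e₁₀, e₁₂, e₁₅, e₁₆} ∩ {e₁, e₃, e₄, e₅, e₇, e₈, e₉, e₁₀, e₁₁, e₁₂, e₁₆} = {e₁, e₄, e₉, e₁₀, e₁₂, e₁₆}
… ∩ ⟦beside e₁₂⟧ = {e₁, e₄, e₉, e₁₀, e₁₂, e₁₆} ∩ {e₃, e₄, e₅, e₆, e₉, e₁₀, e₁₂, e₁₄, e₁₅, e₁₆} = {e₄, e₉, e₁₀, e₁₂, e₁₆}
So ⟦actor on e₁₃ in front of e₁ beside e₁₂⟧ = {e₄, e₉, e₁₀, e₁₂, e₁₆}.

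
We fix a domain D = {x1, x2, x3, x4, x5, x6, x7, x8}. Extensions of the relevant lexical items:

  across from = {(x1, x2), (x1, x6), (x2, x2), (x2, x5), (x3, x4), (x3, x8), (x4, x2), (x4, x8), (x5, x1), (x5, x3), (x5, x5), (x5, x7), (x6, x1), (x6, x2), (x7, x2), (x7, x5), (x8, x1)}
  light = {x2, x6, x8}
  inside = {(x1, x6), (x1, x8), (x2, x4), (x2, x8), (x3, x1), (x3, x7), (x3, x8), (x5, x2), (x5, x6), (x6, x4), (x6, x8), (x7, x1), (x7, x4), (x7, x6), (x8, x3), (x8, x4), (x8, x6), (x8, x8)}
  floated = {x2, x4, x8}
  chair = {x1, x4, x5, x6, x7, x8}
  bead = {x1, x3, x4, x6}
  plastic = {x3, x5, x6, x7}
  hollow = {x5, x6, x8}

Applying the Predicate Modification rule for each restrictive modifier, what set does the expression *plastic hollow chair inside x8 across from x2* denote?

⟦inside x8⟧ = {x : ⟨x, x8⟩ ∈ ⟦inside⟧} = {x1, x2, x3, x6, x8}
⟦across from x2⟧ = {x : ⟨x, x2⟩ ∈ ⟦across from⟧} = {x1, x2, x4, x6, x7}
⟦chair⟧ = {x1, x4, x5, x6, x7, x8}
… ∩ ⟦inside x8⟧ = {x1, x4, x5, x6, x7, x8} ∩ {x1, x2, x3, x6, x8} = {x1, x6, x8}
… ∩ ⟦across from x2⟧ = {x1, x6, x8} ∩ {x1, x2, x4, x6, x7} = {x1, x6}
… ∩ ⟦plastic⟧ = {x1, x6} ∩ {x3, x5, x6, x7} = {x6}
… ∩ ⟦hollow⟧ = {x6} ∩ {x5, x6, x8} = {x6}
So ⟦plastic hollow chair inside x8 across from x2⟧ = {x6}.

{x6}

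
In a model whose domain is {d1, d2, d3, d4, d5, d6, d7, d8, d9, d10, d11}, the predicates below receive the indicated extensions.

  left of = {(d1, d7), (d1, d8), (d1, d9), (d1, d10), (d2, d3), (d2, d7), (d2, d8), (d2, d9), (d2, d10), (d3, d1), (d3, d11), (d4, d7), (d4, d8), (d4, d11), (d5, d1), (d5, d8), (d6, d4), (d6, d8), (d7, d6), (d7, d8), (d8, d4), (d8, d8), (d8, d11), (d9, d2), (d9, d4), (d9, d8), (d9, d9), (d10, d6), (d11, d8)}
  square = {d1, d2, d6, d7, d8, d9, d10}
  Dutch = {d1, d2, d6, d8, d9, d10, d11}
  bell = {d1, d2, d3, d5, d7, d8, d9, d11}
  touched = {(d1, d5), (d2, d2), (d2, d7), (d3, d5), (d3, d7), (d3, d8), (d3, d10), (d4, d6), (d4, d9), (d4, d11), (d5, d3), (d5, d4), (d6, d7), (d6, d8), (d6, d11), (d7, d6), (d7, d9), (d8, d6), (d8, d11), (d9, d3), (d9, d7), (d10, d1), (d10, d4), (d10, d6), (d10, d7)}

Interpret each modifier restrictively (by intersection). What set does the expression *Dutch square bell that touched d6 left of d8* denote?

{d8}

⟦that touched d6⟧ = {x : ⟨x, d6⟩ ∈ ⟦touched⟧} = {d4, d7, d8, d10}
⟦left of d8⟧ = {x : ⟨x, d8⟩ ∈ ⟦left of⟧} = {d1, d2, d4, d5, d6, d7, d8, d9, d11}
⟦bell⟧ = {d1, d2, d3, d5, d7, d8, d9, d11}
… ∩ ⟦that touched d6⟧ = {d1, d2, d3, d5, d7, d8, d9, d11} ∩ {d4, d7, d8, d10} = {d7, d8}
… ∩ ⟦left of d8⟧ = {d7, d8} ∩ {d1, d2, d4, d5, d6, d7, d8, d9, d11} = {d7, d8}
… ∩ ⟦Dutch⟧ = {d7, d8} ∩ {d1, d2, d6, d8, d9, d10, d11} = {d8}
… ∩ ⟦square⟧ = {d8} ∩ {d1, d2, d6, d7, d8, d9, d10} = {d8}
So ⟦Dutch square bell that touched d6 left of d8⟧ = {d8}.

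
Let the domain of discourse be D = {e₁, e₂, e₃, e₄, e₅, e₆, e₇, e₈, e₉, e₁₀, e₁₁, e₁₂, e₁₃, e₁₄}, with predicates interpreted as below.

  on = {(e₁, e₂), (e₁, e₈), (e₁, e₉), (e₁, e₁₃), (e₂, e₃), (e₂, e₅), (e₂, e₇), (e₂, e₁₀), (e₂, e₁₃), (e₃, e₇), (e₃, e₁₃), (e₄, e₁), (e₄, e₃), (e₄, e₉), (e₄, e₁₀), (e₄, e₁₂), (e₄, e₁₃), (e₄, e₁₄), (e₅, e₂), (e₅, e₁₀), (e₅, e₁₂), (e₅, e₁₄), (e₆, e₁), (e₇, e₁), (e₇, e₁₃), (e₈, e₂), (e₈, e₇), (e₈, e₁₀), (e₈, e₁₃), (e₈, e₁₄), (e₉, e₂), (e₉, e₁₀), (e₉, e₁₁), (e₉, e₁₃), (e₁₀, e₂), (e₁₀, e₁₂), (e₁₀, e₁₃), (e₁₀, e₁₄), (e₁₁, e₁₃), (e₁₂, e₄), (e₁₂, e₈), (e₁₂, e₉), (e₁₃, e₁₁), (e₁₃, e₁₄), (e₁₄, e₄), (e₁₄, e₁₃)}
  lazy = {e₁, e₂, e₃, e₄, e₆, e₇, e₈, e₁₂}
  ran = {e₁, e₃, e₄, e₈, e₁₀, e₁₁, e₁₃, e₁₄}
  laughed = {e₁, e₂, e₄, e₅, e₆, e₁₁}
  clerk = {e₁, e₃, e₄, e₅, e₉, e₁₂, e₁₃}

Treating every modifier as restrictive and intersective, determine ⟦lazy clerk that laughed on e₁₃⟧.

{e₁, e₄}

⟦that laughed⟧ = ⟦laughed⟧ = {e₁, e₂, e₄, e₅, e₆, e₁₁}
⟦on e₁₃⟧ = {x : ⟨x, e₁₃⟩ ∈ ⟦on⟧} = {e₁, e₂, e₃, e₄, e₇, e₈, e₉, e₁₀, e₁₁, e₁₄}
⟦clerk⟧ = {e₁, e₃, e₄, e₅, e₉, e₁₂, e₁₃}
… ∩ ⟦that laughed⟧ = {e₁, e₃, e₄, e₅, e₉, e₁₂, e₁₃} ∩ {e₁, e₂, e₄, e₅, e₆, e₁₁} = {e₁, e₄, e₅}
… ∩ ⟦on e₁₃⟧ = {e₁, e₄, e₅} ∩ {e₁, e₂, e₃, e₄, e₇, e₈, e₉, e₁₀, e₁₁, e₁₄} = {e₁, e₄}
… ∩ ⟦lazy⟧ = {e₁, e₄} ∩ {e₁, e₂, e₃, e₄, e₆, e₇, e₈, e₁₂} = {e₁, e₄}
So ⟦lazy clerk that laughed on e₁₃⟧ = {e₁, e₄}.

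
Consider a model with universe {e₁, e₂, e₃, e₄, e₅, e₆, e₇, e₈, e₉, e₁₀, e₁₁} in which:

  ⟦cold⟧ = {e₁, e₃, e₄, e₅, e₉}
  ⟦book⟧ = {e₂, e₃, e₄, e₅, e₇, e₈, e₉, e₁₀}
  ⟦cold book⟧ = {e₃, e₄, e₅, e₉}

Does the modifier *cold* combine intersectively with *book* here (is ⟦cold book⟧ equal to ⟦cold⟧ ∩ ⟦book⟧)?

⟦cold⟧ ∩ ⟦book⟧ = {e₁, e₃, e₄, e₅, e₉} ∩ {e₂, e₃, e₄, e₅, e₇, e₈, e₉, e₁₀} = {e₃, e₄, e₅, e₉}
Observed ⟦cold book⟧ = {e₃, e₄, e₅, e₉}.
These coincide, so the modifier is intersective here.

yes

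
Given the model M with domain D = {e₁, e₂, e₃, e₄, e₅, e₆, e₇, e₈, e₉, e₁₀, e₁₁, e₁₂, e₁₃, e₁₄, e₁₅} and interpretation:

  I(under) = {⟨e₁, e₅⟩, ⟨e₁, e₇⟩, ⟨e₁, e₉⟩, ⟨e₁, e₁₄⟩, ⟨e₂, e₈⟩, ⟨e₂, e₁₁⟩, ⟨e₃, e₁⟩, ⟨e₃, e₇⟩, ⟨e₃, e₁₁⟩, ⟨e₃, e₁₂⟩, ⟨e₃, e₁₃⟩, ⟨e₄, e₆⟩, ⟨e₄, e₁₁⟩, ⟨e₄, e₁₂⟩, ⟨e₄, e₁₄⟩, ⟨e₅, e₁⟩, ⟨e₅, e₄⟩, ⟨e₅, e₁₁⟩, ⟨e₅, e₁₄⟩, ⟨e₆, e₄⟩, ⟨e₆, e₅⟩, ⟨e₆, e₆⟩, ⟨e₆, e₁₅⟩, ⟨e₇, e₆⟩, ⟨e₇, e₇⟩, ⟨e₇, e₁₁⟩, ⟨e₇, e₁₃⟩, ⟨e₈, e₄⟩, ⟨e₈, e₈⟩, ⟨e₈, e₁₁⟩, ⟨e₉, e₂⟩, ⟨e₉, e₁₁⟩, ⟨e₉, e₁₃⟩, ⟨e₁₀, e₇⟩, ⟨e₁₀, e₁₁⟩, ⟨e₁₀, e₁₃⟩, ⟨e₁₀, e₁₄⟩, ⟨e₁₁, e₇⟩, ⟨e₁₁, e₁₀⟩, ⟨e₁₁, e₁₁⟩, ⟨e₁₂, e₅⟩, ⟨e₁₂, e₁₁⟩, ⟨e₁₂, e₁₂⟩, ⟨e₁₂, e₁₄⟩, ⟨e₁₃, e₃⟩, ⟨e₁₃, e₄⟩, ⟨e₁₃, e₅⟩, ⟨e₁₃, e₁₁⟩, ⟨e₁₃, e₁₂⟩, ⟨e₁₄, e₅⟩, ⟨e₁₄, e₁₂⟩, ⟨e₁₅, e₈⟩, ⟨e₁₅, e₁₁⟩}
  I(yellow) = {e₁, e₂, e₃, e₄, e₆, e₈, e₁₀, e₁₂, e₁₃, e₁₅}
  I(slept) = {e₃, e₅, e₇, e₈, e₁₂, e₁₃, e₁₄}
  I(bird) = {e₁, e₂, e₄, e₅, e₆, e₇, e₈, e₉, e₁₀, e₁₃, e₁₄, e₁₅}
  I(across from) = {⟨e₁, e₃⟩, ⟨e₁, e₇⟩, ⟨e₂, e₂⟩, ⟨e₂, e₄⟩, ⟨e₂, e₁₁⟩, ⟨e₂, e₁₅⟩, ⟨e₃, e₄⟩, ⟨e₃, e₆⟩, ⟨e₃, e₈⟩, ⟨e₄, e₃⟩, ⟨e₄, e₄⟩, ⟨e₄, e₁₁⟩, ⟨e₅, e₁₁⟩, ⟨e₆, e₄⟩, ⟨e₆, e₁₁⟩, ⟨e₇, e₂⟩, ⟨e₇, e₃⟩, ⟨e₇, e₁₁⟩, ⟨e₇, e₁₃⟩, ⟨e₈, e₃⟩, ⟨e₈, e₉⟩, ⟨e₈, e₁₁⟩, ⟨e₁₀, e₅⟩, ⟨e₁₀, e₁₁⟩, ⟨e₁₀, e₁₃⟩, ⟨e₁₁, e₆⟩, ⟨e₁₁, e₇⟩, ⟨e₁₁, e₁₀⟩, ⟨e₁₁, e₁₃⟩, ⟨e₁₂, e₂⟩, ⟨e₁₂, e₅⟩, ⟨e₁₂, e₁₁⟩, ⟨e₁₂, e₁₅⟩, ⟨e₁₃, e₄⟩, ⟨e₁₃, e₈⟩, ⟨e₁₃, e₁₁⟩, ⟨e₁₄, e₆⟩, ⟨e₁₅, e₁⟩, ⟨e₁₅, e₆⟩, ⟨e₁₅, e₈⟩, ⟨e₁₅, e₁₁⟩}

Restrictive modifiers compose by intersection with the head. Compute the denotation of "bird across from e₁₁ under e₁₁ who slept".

⟦across from e₁₁⟧ = {x : ⟨x, e₁₁⟩ ∈ ⟦across from⟧} = {e₂, e₄, e₅, e₆, e₇, e₈, e₁₀, e₁₂, e₁₃, e₁₅}
⟦under e₁₁⟧ = {x : ⟨x, e₁₁⟩ ∈ ⟦under⟧} = {e₂, e₃, e₄, e₅, e₇, e₈, e₉, e₁₀, e₁₁, e₁₂, e₁₃, e₁₅}
⟦who slept⟧ = ⟦slept⟧ = {e₃, e₅, e₇, e₈, e₁₂, e₁₃, e₁₄}
⟦bird⟧ = {e₁, e₂, e₄, e₅, e₆, e₇, e₈, e₉, e₁₀, e₁₃, e₁₄, e₁₅}
… ∩ ⟦across from e₁₁⟧ = {e₁, e₂, e₄, e₅, e₆, e₇, e₈, e₉, e₁₀, e₁₃, e₁₄, e₁₅} ∩ {e₂, e₄, e₅, e₆, e₇, e₈, e₁₀, e₁₂, e₁₃, e₁₅} = {e₂, e₄, e₅, e₆, e₇, e₈, e₁₀, e₁₃, e₁₅}
… ∩ ⟦under e₁₁⟧ = {e₂, e₄, e₅, e₆, e₇, e₈, e₁₀, e₁₃, e₁₅} ∩ {e₂, e₃, e₄, e₅, e₇, e₈, e₉, e₁₀, e₁₁, e₁₂, e₁₃, e₁₅} = {e₂, e₄, e₅, e₇, e₈, e₁₀, e₁₃, e₁₅}
… ∩ ⟦who slept⟧ = {e₂, e₄, e₅, e₇, e₈, e₁₀, e₁₃, e₁₅} ∩ {e₃, e₅, e₇, e₈, e₁₂, e₁₃, e₁₄} = {e₅, e₇, e₈, e₁₃}
So ⟦bird across from e₁₁ under e₁₁ who slept⟧ = {e₅, e₇, e₈, e₁₃}.

{e₅, e₇, e₈, e₁₃}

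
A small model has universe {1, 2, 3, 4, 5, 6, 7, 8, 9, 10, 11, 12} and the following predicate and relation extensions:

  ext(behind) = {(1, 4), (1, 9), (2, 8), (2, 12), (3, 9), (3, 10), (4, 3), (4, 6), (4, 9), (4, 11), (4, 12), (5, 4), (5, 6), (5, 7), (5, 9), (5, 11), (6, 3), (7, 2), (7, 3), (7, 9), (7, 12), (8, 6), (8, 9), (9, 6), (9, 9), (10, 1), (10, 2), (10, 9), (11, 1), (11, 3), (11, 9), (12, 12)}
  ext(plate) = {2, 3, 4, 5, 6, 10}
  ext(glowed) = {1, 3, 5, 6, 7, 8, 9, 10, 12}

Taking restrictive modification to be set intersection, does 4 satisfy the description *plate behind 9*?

⟦behind 9⟧ = {x : ⟨x, 9⟩ ∈ ⟦behind⟧} = {1, 3, 4, 5, 7, 8, 9, 10, 11}
⟦plate⟧ = {2, 3, 4, 5, 6, 10}
… ∩ ⟦behind 9⟧ = {2, 3, 4, 5, 6, 10} ∩ {1, 3, 4, 5, 7, 8, 9, 10, 11} = {3, 4, 5, 10}
⟦plate behind 9⟧ = {3, 4, 5, 10}; 4 ∈ this set.

yes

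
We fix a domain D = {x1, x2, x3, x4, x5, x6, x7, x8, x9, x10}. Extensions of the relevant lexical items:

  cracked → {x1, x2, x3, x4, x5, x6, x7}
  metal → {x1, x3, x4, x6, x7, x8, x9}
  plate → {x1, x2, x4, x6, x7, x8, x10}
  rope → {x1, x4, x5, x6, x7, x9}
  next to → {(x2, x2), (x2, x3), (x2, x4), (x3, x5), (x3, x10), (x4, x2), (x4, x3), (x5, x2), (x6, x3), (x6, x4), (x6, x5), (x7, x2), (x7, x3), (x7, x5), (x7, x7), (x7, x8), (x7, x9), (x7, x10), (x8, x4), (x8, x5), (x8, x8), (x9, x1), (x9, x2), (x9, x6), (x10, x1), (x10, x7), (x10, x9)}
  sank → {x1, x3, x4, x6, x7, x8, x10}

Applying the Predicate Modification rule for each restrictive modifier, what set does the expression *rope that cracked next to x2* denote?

⟦that cracked⟧ = ⟦cracked⟧ = {x1, x2, x3, x4, x5, x6, x7}
⟦next to x2⟧ = {x : ⟨x, x2⟩ ∈ ⟦next to⟧} = {x2, x4, x5, x7, x9}
⟦rope⟧ = {x1, x4, x5, x6, x7, x9}
… ∩ ⟦that cracked⟧ = {x1, x4, x5, x6, x7, x9} ∩ {x1, x2, x3, x4, x5, x6, x7} = {x1, x4, x5, x6, x7}
… ∩ ⟦next to x2⟧ = {x1, x4, x5, x6, x7} ∩ {x2, x4, x5, x7, x9} = {x4, x5, x7}
So ⟦rope that cracked next to x2⟧ = {x4, x5, x7}.

{x4, x5, x7}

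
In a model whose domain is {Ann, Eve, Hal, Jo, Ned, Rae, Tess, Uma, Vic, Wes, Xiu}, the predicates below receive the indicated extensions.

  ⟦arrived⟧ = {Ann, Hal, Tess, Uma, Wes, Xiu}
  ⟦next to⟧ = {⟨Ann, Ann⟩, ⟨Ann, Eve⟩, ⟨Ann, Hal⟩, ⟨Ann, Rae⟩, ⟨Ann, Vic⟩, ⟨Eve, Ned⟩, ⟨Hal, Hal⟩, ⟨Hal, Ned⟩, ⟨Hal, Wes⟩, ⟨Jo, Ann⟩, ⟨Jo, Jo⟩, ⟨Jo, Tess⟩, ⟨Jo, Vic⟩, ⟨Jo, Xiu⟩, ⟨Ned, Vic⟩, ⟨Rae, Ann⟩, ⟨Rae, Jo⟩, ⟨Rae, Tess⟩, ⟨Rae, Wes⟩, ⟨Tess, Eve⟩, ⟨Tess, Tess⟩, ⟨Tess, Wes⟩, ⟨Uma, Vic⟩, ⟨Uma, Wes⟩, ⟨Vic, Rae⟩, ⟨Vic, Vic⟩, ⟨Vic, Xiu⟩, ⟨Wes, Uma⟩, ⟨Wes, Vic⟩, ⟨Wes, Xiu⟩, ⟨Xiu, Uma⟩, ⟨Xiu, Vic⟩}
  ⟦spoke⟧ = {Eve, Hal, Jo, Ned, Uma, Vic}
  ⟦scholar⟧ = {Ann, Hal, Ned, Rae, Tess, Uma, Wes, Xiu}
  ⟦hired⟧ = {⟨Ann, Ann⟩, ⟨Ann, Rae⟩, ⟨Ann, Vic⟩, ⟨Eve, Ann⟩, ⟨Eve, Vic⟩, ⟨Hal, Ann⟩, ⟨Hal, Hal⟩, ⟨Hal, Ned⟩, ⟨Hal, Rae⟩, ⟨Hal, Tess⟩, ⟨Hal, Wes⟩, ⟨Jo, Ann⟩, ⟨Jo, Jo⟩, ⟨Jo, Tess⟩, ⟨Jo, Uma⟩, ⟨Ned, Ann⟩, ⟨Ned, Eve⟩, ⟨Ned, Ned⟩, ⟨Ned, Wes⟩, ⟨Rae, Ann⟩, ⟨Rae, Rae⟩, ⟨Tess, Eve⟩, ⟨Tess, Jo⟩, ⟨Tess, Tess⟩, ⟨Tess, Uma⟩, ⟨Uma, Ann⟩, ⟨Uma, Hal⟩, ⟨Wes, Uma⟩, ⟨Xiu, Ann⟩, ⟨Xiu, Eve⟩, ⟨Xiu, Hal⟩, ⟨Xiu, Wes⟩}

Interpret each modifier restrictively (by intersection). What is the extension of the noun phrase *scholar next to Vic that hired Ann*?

{Ann, Ned, Uma, Xiu}

⟦next to Vic⟧ = {x : ⟨x, Vic⟩ ∈ ⟦next to⟧} = {Ann, Jo, Ned, Uma, Vic, Wes, Xiu}
⟦that hired Ann⟧ = {x : ⟨x, Ann⟩ ∈ ⟦hired⟧} = {Ann, Eve, Hal, Jo, Ned, Rae, Uma, Xiu}
⟦scholar⟧ = {Ann, Hal, Ned, Rae, Tess, Uma, Wes, Xiu}
… ∩ ⟦next to Vic⟧ = {Ann, Hal, Ned, Rae, Tess, Uma, Wes, Xiu} ∩ {Ann, Jo, Ned, Uma, Vic, Wes, Xiu} = {Ann, Ned, Uma, Wes, Xiu}
… ∩ ⟦that hired Ann⟧ = {Ann, Ned, Uma, Wes, Xiu} ∩ {Ann, Eve, Hal, Jo, Ned, Rae, Uma, Xiu} = {Ann, Ned, Uma, Xiu}
So ⟦scholar next to Vic that hired Ann⟧ = {Ann, Ned, Uma, Xiu}.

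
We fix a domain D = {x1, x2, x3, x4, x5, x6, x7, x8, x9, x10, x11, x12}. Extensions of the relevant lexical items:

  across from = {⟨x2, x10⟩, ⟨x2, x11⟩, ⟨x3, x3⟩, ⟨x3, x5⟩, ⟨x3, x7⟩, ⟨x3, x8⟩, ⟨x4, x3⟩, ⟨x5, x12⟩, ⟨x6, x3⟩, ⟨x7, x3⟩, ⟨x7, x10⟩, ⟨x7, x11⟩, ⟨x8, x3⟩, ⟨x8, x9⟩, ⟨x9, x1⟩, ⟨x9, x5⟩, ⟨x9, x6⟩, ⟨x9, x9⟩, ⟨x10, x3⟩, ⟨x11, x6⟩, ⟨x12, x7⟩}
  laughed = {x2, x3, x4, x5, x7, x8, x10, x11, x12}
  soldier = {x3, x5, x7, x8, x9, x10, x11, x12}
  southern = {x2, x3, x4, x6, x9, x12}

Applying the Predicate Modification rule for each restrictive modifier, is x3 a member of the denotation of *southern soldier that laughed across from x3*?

⟦that laughed⟧ = ⟦laughed⟧ = {x2, x3, x4, x5, x7, x8, x10, x11, x12}
⟦across from x3⟧ = {x : ⟨x, x3⟩ ∈ ⟦across from⟧} = {x3, x4, x6, x7, x8, x10}
⟦soldier⟧ = {x3, x5, x7, x8, x9, x10, x11, x12}
… ∩ ⟦that laughed⟧ = {x3, x5, x7, x8, x9, x10, x11, x12} ∩ {x2, x3, x4, x5, x7, x8, x10, x11, x12} = {x3, x5, x7, x8, x10, x11, x12}
… ∩ ⟦across from x3⟧ = {x3, x5, x7, x8, x10, x11, x12} ∩ {x3, x4, x6, x7, x8, x10} = {x3, x7, x8, x10}
… ∩ ⟦southern⟧ = {x3, x7, x8, x10} ∩ {x2, x3, x4, x6, x9, x12} = {x3}
⟦southern soldier that laughed across from x3⟧ = {x3}; x3 ∈ this set.

yes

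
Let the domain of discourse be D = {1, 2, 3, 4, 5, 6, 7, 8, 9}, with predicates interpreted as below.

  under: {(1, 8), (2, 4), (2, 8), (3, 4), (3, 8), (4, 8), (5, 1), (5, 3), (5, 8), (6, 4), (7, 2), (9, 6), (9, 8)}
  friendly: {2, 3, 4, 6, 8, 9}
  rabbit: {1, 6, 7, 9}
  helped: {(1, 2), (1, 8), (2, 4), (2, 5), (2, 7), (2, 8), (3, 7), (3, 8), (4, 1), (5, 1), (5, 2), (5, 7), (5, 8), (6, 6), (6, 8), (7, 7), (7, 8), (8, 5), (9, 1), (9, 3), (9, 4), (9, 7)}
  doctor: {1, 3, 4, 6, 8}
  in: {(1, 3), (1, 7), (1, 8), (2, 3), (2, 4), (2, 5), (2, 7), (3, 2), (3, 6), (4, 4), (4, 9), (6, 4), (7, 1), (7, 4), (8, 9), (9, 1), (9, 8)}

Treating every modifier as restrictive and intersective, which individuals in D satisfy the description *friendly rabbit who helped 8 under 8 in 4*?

{}

⟦who helped 8⟧ = {x : ⟨x, 8⟩ ∈ ⟦helped⟧} = {1, 2, 3, 5, 6, 7}
⟦under 8⟧ = {x : ⟨x, 8⟩ ∈ ⟦under⟧} = {1, 2, 3, 4, 5, 9}
⟦in 4⟧ = {x : ⟨x, 4⟩ ∈ ⟦in⟧} = {2, 4, 6, 7}
⟦rabbit⟧ = {1, 6, 7, 9}
… ∩ ⟦who helped 8⟧ = {1, 6, 7, 9} ∩ {1, 2, 3, 5, 6, 7} = {1, 6, 7}
… ∩ ⟦under 8⟧ = {1, 6, 7} ∩ {1, 2, 3, 4, 5, 9} = {1}
… ∩ ⟦in 4⟧ = {1} ∩ {2, 4, 6, 7} = ∅
… ∩ ⟦friendly⟧ = ∅ ∩ {2, 3, 4, 6, 8, 9} = ∅
So ⟦friendly rabbit who helped 8 under 8 in 4⟧ = {}.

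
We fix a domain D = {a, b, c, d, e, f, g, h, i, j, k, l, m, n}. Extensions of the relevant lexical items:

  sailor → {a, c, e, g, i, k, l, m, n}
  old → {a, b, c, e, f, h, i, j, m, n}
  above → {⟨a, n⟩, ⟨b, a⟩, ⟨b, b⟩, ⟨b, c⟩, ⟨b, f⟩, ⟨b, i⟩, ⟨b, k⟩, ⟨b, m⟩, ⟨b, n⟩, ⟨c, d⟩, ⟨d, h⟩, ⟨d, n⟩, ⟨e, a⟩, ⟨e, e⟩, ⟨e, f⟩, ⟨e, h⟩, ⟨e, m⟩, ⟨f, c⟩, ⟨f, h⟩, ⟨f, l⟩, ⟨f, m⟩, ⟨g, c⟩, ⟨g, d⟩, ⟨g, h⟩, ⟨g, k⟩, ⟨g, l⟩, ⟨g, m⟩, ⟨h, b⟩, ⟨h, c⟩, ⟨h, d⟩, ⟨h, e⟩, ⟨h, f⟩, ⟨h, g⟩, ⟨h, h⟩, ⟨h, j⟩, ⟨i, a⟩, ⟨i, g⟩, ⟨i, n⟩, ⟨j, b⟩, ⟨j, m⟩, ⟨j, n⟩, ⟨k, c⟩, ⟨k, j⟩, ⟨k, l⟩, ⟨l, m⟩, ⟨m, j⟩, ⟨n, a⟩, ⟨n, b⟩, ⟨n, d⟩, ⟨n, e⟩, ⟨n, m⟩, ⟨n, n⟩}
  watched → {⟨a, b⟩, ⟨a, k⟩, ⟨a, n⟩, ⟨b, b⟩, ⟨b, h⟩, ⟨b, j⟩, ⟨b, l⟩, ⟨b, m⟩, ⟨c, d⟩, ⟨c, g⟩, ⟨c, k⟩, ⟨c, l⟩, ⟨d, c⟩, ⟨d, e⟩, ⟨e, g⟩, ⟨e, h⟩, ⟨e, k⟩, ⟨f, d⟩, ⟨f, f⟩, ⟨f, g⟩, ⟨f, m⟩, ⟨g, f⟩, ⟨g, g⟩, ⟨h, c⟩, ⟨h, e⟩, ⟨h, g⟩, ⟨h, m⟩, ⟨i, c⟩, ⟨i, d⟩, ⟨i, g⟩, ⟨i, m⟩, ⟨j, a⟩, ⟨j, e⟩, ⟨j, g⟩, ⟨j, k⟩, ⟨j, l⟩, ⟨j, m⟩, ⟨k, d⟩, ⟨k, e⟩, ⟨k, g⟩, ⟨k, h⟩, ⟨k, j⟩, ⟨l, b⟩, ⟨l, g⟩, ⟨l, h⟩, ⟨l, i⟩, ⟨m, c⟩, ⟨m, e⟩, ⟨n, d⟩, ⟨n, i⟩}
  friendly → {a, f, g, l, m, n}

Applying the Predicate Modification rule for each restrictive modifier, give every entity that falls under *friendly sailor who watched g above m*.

⟦who watched g⟧ = {x : ⟨x, g⟩ ∈ ⟦watched⟧} = {c, e, f, g, h, i, j, k, l}
⟦above m⟧ = {x : ⟨x, m⟩ ∈ ⟦above⟧} = {b, e, f, g, j, l, n}
⟦sailor⟧ = {a, c, e, g, i, k, l, m, n}
… ∩ ⟦who watched g⟧ = {a, c, e, g, i, k, l, m, n} ∩ {c, e, f, g, h, i, j, k, l} = {c, e, g, i, k, l}
… ∩ ⟦above m⟧ = {c, e, g, i, k, l} ∩ {b, e, f, g, j, l, n} = {e, g, l}
… ∩ ⟦friendly⟧ = {e, g, l} ∩ {a, f, g, l, m, n} = {g, l}
So ⟦friendly sailor who watched g above m⟧ = {g, l}.

{g, l}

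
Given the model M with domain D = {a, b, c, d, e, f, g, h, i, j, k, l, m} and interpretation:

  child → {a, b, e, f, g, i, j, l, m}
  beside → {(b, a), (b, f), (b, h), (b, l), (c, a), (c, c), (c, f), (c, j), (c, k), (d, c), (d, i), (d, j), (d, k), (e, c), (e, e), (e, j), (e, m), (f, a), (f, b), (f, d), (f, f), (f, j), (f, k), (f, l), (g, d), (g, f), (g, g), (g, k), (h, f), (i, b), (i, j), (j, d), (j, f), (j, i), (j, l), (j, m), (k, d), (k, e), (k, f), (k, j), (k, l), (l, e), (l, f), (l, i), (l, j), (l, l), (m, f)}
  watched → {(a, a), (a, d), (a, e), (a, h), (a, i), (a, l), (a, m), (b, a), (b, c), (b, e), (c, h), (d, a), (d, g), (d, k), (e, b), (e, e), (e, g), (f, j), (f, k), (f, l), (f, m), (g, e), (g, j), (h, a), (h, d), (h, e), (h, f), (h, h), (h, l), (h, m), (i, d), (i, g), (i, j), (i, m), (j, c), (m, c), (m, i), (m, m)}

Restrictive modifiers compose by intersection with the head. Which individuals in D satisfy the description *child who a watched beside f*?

⟦who a watched⟧ = {x : ⟨a, x⟩ ∈ ⟦watched⟧} = {a, d, e, h, i, l, m}
⟦beside f⟧ = {x : ⟨x, f⟩ ∈ ⟦beside⟧} = {b, c, f, g, h, j, k, l, m}
⟦child⟧ = {a, b, e, f, g, i, j, l, m}
… ∩ ⟦who a watched⟧ = {a, b, e, f, g, i, j, l, m} ∩ {a, d, e, h, i, l, m} = {a, e, i, l, m}
… ∩ ⟦beside f⟧ = {a, e, i, l, m} ∩ {b, c, f, g, h, j, k, l, m} = {l, m}
So ⟦child who a watched beside f⟧ = {l, m}.

{l, m}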